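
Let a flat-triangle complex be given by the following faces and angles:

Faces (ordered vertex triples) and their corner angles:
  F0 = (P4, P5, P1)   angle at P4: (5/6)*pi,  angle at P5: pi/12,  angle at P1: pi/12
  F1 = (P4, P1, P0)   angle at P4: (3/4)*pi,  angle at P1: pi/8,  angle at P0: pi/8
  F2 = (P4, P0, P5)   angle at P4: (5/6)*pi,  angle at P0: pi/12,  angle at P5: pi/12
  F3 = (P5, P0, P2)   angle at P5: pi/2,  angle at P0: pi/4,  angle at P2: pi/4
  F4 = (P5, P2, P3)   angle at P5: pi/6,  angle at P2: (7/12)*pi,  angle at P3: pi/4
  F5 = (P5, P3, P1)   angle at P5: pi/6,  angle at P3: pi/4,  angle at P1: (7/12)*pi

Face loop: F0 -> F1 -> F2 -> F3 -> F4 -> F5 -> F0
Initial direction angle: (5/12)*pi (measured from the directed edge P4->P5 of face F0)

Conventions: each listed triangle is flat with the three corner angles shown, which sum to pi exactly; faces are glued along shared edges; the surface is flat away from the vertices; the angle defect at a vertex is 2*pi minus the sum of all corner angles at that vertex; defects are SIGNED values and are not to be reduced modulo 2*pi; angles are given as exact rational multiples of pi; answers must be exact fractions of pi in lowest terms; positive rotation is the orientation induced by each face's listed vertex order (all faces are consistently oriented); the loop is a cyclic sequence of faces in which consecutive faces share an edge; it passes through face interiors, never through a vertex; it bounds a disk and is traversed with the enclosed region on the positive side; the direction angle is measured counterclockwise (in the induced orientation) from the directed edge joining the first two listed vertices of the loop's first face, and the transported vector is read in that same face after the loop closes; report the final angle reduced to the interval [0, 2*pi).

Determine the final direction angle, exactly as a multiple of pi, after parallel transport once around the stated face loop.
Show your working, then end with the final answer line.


enclosed vertex P4: corner angles sum to (29/12)*pi, defect = 2*pi - (29/12)*pi = (-5/12)*pi
enclosed vertex P5: corner angles sum to pi, defect = 2*pi - pi = pi
the final direction is the initial angle plus the enclosed defects, taken mod 2*pi in the induced orientation
final angle = (5/12)*pi + (7/12)*pi = pi (mod 2*pi)

Answer: final direction angle = pi


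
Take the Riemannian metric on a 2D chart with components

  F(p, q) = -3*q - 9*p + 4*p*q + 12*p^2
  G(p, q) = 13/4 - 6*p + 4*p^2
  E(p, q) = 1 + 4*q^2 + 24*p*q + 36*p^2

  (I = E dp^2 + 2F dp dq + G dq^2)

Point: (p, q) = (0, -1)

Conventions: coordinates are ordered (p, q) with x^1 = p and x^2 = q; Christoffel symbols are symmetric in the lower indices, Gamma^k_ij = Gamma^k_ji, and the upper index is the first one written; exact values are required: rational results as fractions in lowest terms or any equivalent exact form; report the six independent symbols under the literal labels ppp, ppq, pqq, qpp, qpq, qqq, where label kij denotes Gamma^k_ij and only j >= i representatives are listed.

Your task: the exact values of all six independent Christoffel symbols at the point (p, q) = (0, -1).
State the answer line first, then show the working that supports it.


Answer: Gamma_ppp = -48/29, Gamma_ppq = -16/29, Gamma_pqq = 0, Gamma_qpp = -36/29, Gamma_qpq = -12/29, Gamma_qqq = 0

E = 5, F = 3, G = 13/4 at the point
E_p = -24, E_q = -8, F_p = -13, F_q = -3, G_p = -6, G_q = 0
EG - F^2 = 29/4;  g^inv = (4/29) * [[13/4, -3], [-3, 5]]
first-kind symbols [ij,l] = (1/2)(d_i g_jl + d_j g_il - d_l g_ij): [pp,p] = E_p/2 = -12, [pp,q] = F_p - E_q/2 = -9, [pq,p] = E_q/2 = -4, [pq,q] = G_p/2 = -3, [qq,p] = F_q - G_p/2 = 0, [qq,q] = G_q/2 = 0
Gamma^p_ij = (G*[ij,p] - F*[ij,q])/(EG - F^2), Gamma^q_ij = (E*[ij,q] - F*[ij,p])/(EG - F^2)


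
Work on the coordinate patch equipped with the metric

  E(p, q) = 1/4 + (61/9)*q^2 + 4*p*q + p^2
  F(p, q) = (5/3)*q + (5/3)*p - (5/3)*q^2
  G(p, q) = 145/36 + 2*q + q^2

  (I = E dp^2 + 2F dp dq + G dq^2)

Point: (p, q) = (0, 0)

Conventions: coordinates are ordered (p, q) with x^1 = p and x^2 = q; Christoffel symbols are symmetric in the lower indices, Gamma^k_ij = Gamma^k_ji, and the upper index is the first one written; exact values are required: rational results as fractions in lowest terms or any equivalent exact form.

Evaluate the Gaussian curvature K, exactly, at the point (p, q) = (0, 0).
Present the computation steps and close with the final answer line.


E = 1/4, F = 0, G = 145/36, EG - F^2 = 145/144 at the point
E_p = 0, E_q = 0, F_p = 5/3, F_q = 5/3, G_p = 0, G_q = 2
E_qq = 122/9, F_pq = 0, G_pp = 0
K follows from Brioschi's formula, (det M1 - det M2)/(EG - F^2)^2.
M1 = [[-E_qq/2 + F_pq - G_pp/2, E_p/2, F_p - E_q/2], [F_q - G_p/2, E, F], [G_q/2, F, G]] = [[-61/9, 0, 5/3], [5/3, 1/4, 0], [1, 0, 145/36]]; det M1 = -9385/1296
M2 = [[0, E_q/2, G_p/2], [E_q/2, E, F], [G_p/2, F, G]] = [[0, 0, 0], [0, 1/4, 0], [0, 0, 145/36]]; det M2 = 0
det M1 - det M2 = -9385/1296; K = -9385/1296 / (145/144)^2 = -30032/4205

Answer: K = -30032/4205


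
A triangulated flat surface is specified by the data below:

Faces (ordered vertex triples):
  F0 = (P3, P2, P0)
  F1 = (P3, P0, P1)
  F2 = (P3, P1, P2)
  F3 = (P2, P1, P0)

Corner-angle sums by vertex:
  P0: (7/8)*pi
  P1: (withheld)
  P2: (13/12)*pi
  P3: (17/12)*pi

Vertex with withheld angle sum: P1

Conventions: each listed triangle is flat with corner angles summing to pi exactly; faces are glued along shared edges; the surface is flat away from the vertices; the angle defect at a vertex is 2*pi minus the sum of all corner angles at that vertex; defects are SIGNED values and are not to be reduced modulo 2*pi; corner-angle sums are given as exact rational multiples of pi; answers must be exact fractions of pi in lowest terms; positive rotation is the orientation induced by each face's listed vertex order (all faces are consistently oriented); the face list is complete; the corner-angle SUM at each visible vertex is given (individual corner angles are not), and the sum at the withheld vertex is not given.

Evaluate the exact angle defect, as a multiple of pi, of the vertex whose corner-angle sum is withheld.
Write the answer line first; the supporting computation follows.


Answer: defect(P1) = (11/8)*pi

V = 4, E = 6, F = 4; chi = V - E + F = 2
Gauss-Bonnet: total defect = 2*pi*chi = 4*pi; visible defects sum to (21/8)*pi


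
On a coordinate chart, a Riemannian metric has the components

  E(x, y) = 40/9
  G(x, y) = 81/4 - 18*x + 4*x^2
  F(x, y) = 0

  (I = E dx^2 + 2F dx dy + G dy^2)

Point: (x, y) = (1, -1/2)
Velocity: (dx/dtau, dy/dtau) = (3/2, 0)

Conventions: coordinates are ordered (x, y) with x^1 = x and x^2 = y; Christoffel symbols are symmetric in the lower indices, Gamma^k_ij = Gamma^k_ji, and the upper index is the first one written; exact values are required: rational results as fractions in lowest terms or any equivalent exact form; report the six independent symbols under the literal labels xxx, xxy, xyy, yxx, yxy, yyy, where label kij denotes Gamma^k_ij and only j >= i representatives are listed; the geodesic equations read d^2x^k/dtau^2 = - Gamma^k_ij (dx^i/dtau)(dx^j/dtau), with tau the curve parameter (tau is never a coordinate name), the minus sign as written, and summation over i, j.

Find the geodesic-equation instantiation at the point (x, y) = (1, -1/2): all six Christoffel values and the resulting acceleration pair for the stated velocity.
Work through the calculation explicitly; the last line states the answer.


E = 40/9, F = 0, G = 25/4 at the point
E_x = 0, E_y = 0, F_x = 0, F_y = 0, G_x = -10, G_y = 0
EG - F^2 = 250/9;  g^inv = (9/250) * [[25/4, 0], [0, 40/9]]
first-kind symbols [ij,l] = (1/2)(d_i g_jl + d_j g_il - d_l g_ij): [xx,x] = E_x/2 = 0, [xx,y] = F_x - E_y/2 = 0, [xy,x] = E_y/2 = 0, [xy,y] = G_x/2 = -5, [yy,x] = F_y - G_x/2 = 5, [yy,y] = G_y/2 = 0
Gamma^x_ij = (G*[ij,x] - F*[ij,y])/(EG - F^2), Gamma^y_ij = (E*[ij,y] - F*[ij,x])/(EG - F^2)
Gamma_xxx = 0, Gamma_xxy = 0, Gamma_xyy = 9/8, Gamma_yxx = 0, Gamma_yxy = -4/5, Gamma_yyy = 0
d^2x/dtau^2 = -(Gamma_xxx*(3/2)^2 + 2*Gamma_xxy*(3/2)*(0) + Gamma_xyy*(0)^2) = 0
d^2y/dtau^2 = -(Gamma_yxx*(3/2)^2 + 2*Gamma_yxy*(3/2)*(0) + Gamma_yyy*(0)^2) = 0

Answer: Gamma_xxx = 0, Gamma_xxy = 0, Gamma_xyy = 9/8, Gamma_yxx = 0, Gamma_yxy = -4/5, Gamma_yyy = 0; accelerations (d^2x/dtau^2, d^2y/dtau^2) = (0, 0)


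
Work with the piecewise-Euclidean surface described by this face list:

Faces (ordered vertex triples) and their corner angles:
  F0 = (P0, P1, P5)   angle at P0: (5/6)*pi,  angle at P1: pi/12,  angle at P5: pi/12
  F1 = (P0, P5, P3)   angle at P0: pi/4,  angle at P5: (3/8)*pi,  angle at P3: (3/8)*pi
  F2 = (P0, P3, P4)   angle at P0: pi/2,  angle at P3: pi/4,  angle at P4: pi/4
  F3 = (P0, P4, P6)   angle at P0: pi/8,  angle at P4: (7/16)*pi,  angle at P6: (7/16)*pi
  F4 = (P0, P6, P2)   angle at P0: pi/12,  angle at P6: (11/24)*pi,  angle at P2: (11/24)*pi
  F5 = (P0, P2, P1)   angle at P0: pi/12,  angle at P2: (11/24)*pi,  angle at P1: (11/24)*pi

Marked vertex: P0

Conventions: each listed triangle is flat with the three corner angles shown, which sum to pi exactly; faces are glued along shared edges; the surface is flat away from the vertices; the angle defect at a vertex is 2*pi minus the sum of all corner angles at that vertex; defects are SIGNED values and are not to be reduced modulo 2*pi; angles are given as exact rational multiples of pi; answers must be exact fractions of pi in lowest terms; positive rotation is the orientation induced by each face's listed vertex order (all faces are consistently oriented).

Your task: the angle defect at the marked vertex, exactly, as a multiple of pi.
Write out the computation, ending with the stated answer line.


Sum of corner angles at P0: (15/8)*pi
defect = 2*pi - (15/8)*pi

Answer: defect(P0) = pi/8


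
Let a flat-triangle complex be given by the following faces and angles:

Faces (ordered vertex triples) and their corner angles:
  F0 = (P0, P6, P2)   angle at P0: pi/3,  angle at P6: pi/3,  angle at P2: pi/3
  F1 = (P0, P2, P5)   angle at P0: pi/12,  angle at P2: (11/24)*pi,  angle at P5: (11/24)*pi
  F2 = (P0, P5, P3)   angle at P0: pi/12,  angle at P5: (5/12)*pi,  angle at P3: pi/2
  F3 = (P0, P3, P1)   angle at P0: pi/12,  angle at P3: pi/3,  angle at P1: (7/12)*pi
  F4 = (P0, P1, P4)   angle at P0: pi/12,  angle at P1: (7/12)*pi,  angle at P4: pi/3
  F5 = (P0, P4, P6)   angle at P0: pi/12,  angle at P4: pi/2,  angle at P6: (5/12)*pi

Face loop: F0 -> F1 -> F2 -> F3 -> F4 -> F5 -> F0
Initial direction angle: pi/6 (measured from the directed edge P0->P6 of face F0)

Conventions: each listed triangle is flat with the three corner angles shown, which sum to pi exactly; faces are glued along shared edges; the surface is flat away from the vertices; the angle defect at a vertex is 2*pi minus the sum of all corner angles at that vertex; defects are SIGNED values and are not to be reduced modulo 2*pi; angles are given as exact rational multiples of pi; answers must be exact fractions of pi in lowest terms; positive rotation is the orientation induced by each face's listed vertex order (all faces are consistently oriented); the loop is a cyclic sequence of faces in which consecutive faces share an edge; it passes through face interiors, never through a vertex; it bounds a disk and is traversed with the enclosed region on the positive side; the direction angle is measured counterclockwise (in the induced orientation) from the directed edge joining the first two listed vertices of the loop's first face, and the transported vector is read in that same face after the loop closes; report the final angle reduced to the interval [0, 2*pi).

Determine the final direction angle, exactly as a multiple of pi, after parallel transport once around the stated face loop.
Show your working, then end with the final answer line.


enclosed vertex P0: corner angles sum to (3/4)*pi, defect = 2*pi - (3/4)*pi = (5/4)*pi
adding the enclosed defects to the starting angle (mod 2*pi, induced orientation) gives the holonomy
final angle = pi/6 + (5/4)*pi = (17/12)*pi (mod 2*pi)

Answer: final direction angle = (17/12)*pi


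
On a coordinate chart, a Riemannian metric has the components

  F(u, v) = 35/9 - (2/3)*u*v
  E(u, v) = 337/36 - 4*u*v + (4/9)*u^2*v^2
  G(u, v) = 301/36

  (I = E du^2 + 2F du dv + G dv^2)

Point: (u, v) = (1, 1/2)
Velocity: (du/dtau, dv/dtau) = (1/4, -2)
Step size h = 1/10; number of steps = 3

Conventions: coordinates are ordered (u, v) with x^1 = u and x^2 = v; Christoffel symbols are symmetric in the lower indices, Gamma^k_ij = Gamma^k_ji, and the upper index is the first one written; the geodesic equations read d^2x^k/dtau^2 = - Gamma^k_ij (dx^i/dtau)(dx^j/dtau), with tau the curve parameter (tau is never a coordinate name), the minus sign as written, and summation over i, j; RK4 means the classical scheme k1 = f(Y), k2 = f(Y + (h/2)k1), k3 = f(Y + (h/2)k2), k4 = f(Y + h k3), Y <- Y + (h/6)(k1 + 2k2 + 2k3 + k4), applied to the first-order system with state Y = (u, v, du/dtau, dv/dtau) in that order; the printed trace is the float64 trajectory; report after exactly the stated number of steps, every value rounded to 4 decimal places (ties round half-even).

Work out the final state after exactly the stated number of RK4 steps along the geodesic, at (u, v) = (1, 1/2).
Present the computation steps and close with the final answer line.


f(Y) = (du/dtau, dv/dtau, -Gamma^u_ij Y'^i Y'^j, -Gamma^v_ij Y'^i Y'^j) with the Gammas evaluated at the stage position; h = 0.100000; intermediate values shown to 6 dp
step 0: u = 1.0000, v = 0.5000, du/dtau = 0.2500, dv/dtau = -2.0000
step 1:
  k1: at (u, v) = (1.000000, 0.500000), (du/dtau, dv/dtau) = (0.250000, -2.000000); Gamma_uuu = -0.252195, Gamma_uuv = -0.298274, Gamma_uvv = -0.111853, Gamma_vuu = 0.280003, Gamma_vuv = 0.126841, Gamma_vvv = 0.047565; k1 = (0.250000, -2.000000, 0.164899, -0.080920)
  k2: at (u, v) = (1.012500, 0.400000), (du/dtau, dv/dtau) = (0.258245, -2.004046); Gamma_uuu = -0.225711, Gamma_uuv = -0.294950, Gamma_uvv = -0.108040, Gamma_vuu = 0.286195, Gamma_vuv = 0.127661, Gamma_vvv = 0.046762; k2 = (0.258245, -2.004046, 0.143670, -0.074755)
  k3: at (u, v) = (1.012912, 0.399798), (du/dtau, dv/dtau) = (0.257184, -2.003738); Gamma_uuu = -0.225712, Gamma_uuv = -0.295067, Gamma_uvv = -0.108082, Gamma_vuu = 0.286304, Gamma_vuv = 0.127713, Gamma_vvv = 0.046781; k3 = (0.257184, -2.003738, 0.144762, -0.075132)
  k4: at (u, v) = (1.025718, 0.299626), (du/dtau, dv/dtau) = (0.264476, -2.007513); Gamma_uuu = -0.200360, Gamma_uuv = -0.291782, Gamma_uvv = -0.104390, Gamma_vuu = 0.292988, Gamma_vuv = 0.128562, Gamma_vvv = 0.045995; k4 = (0.264476, -2.007513, 0.124881, -0.069343)
  Y <- Y + (h/6)(k1 + 2k2 + 2k3 + k4): u = 1.0258, v = 0.2996, du/dtau = 0.2644, dv/dtau = -2.0075
step 2:
  k1: at (u, v) = (1.025756, 0.299615), (du/dtau, dv/dtau) = (0.264444, -2.007501); Gamma_uuu = -0.200362, Gamma_uuv = -0.291792, Gamma_uvv = -0.104394, Gamma_vuu = 0.292998, Gamma_vuv = 0.128567, Gamma_vvv = 0.045997; k1 = (0.264444, -2.007501, 0.124916, -0.069355)
  k2: at (u, v) = (1.038978, 0.199240), (du/dtau, dv/dtau) = (0.270690, -2.010968); Gamma_uuu = -0.176124, Gamma_uuv = -0.288577, Gamma_uvv = -0.100831, Gamma_vuu = 0.300219, Gamma_vuv = 0.129459, Gamma_vvv = 0.045234; k2 = (0.270690, -2.010968, 0.106491, -0.063981)
  k3: at (u, v) = (1.039290, 0.199067), (du/dtau, dv/dtau) = (0.269769, -2.010700); Gamma_uuu = -0.176120, Gamma_uuv = -0.288656, Gamma_uvv = -0.100856, Gamma_vuu = 0.300310, Gamma_vuv = 0.129497, Gamma_vvv = 0.045246; k3 = (0.269769, -2.010700, 0.107420, -0.064296)
  k4: at (u, v) = (1.052732, 0.098545), (du/dtau, dv/dtau) = (0.275186, -2.013930); Gamma_uuu = -0.152962, Gamma_uuv = -0.285450, Gamma_uvv = -0.097395, Gamma_vuu = 0.308033, Gamma_vuv = 0.130406, Gamma_vvv = 0.044495; k4 = (0.275186, -2.013930, 0.090215, -0.059249)
  Y <- Y + (h/6)(k1 + 2k2 + 2k3 + k4): u = 1.0528, v = 0.0985, du/dtau = 0.2752, dv/dtau = -2.0139
step 3:
  k1: at (u, v) = (1.052765, 0.098536), (du/dtau, dv/dtau) = (0.275160, -2.013920); Gamma_uuu = -0.152964, Gamma_uuv = -0.285458, Gamma_uvv = -0.097398, Gamma_vuu = 0.308043, Gamma_vuv = 0.130410, Gamma_vvv = 0.044496; k1 = (0.275160, -2.013920, 0.090242, -0.059259)
  k2: at (u, v) = (1.066523, -0.002160), (du/dtau, dv/dtau) = (0.279672, -2.016883); Gamma_uuu = -0.130866, Gamma_uuv = -0.282289, Gamma_uvv = -0.094048, Gamma_vuu = 0.316310, Gamma_vuv = 0.131349, Gamma_vvv = 0.043761; k2 = (0.279672, -2.016883, 0.074348, -0.054572)
  k3: at (u, v) = (1.066748, -0.002308), (du/dtau, dv/dtau) = (0.278877, -2.016649); Gamma_uuu = -0.130860, Gamma_uuv = -0.282339, Gamma_uvv = -0.094061, Gamma_vuu = 0.316383, Gamma_vuv = 0.131376, Gamma_vvv = 0.043768; k3 = (0.278877, -2.016649, 0.075140, -0.054834)
  k4: at (u, v) = (1.080652, -0.103129), (du/dtau, dv/dtau) = (0.282674, -2.019403); Gamma_uuu = -0.109790, Gamma_uuv = -0.279162, Gamma_uvv = -0.090805, Gamma_vuu = 0.325160, Gamma_vuv = 0.132323, Gamma_vvv = 0.043042; k4 = (0.282674, -2.019403, 0.060366, -0.050437)
  Y <- Y + (h/6)(k1 + 2k2 + 2k3 + k4): u = 1.0807, v = -0.1031, du/dtau = 0.2827, dv/dtau = -2.0194

Answer: u = 1.0807, v = -0.1031, du/dtau = 0.2827, dv/dtau = -2.0194


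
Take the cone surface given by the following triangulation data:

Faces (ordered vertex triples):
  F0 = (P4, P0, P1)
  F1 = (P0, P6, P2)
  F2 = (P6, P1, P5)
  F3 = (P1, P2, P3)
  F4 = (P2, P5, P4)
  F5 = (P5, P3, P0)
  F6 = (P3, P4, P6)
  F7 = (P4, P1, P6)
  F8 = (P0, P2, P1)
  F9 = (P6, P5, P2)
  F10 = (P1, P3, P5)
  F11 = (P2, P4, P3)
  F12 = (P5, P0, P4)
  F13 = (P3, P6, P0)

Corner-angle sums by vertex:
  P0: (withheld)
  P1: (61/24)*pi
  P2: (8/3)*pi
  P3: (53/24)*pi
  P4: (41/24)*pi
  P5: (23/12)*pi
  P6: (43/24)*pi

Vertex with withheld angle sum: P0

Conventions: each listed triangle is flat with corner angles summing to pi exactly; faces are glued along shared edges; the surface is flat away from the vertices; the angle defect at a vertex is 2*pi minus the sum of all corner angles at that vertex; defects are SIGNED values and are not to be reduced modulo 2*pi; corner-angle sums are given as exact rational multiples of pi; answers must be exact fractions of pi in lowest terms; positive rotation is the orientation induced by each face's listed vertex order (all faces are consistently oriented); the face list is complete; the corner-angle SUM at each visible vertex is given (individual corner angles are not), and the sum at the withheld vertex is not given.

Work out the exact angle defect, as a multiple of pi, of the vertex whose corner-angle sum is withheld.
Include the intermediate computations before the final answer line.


V = 7, E = 21, F = 14; chi = V - E + F = 0
Gauss-Bonnet: total defect = 2*pi*chi = 0; visible defects sum to (-5/6)*pi

Answer: defect(P0) = (5/6)*pi


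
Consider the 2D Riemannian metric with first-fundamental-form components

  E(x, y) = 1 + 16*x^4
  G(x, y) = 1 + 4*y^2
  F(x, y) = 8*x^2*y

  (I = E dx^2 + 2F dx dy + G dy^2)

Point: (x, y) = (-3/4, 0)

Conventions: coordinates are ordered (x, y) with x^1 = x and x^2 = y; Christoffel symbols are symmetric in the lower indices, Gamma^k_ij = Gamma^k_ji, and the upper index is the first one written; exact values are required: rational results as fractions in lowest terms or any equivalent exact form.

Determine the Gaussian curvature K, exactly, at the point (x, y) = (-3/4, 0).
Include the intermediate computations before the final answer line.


E = 97/16, F = 0, G = 1, EG - F^2 = 97/16 at the point
E_x = -27, E_y = 0, F_x = 0, F_y = 9/2, G_x = 0, G_y = 0
E_yy = 0, F_xy = -12, G_xx = 0
Compute both Brioschi determinants and normalise by (EG - F^2)^2.
M1 = [[-E_yy/2 + F_xy - G_xx/2, E_x/2, F_x - E_y/2], [F_y - G_x/2, E, F], [G_y/2, F, G]] = [[-12, -27/2, 0], [9/2, 97/16, 0], [0, 0, 1]]; det M1 = -12
M2 = [[0, E_y/2, G_x/2], [E_y/2, E, F], [G_x/2, F, G]] = [[0, 0, 0], [0, 97/16, 0], [0, 0, 1]]; det M2 = 0
det M1 - det M2 = -12; K = -12 / (97/16)^2 = -3072/9409

Answer: K = -3072/9409


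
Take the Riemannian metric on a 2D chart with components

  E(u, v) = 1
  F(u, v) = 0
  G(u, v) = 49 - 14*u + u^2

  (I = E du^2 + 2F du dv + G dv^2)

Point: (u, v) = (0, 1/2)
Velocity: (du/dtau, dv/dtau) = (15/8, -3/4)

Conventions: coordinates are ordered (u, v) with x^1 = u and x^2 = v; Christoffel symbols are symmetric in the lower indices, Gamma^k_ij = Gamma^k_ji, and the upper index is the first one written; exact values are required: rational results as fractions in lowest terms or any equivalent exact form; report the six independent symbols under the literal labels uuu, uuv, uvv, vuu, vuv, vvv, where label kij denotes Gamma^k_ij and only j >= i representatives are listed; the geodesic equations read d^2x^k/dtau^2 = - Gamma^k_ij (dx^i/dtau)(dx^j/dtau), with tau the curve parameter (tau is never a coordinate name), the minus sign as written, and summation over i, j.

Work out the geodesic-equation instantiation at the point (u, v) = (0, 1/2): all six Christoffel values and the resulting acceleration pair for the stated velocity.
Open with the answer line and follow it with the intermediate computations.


Answer: Gamma_uuu = 0, Gamma_uuv = 0, Gamma_uvv = 7, Gamma_vuu = 0, Gamma_vuv = -1/7, Gamma_vvv = 0; accelerations (d^2u/dtau^2, d^2v/dtau^2) = (-63/16, -45/112)

E = 1, F = 0, G = 49 at the point
E_u = 0, E_v = 0, F_u = 0, F_v = 0, G_u = -14, G_v = 0
EG - F^2 = 49;  g^inv = (1/49) * [[49, 0], [0, 1]]
first-kind symbols [ij,l] = (1/2)(d_i g_jl + d_j g_il - d_l g_ij): [uu,u] = E_u/2 = 0, [uu,v] = F_u - E_v/2 = 0, [uv,u] = E_v/2 = 0, [uv,v] = G_u/2 = -7, [vv,u] = F_v - G_u/2 = 7, [vv,v] = G_v/2 = 0
Gamma^u_ij = (G*[ij,u] - F*[ij,v])/(EG - F^2), Gamma^v_ij = (E*[ij,v] - F*[ij,u])/(EG - F^2)
Gamma_uuu = 0, Gamma_uuv = 0, Gamma_uvv = 7, Gamma_vuu = 0, Gamma_vuv = -1/7, Gamma_vvv = 0
d^2u/dtau^2 = -(Gamma_uuu*(15/8)^2 + 2*Gamma_uuv*(15/8)*(-3/4) + Gamma_uvv*(-3/4)^2) = -63/16
d^2v/dtau^2 = -(Gamma_vuu*(15/8)^2 + 2*Gamma_vuv*(15/8)*(-3/4) + Gamma_vvv*(-3/4)^2) = -45/112


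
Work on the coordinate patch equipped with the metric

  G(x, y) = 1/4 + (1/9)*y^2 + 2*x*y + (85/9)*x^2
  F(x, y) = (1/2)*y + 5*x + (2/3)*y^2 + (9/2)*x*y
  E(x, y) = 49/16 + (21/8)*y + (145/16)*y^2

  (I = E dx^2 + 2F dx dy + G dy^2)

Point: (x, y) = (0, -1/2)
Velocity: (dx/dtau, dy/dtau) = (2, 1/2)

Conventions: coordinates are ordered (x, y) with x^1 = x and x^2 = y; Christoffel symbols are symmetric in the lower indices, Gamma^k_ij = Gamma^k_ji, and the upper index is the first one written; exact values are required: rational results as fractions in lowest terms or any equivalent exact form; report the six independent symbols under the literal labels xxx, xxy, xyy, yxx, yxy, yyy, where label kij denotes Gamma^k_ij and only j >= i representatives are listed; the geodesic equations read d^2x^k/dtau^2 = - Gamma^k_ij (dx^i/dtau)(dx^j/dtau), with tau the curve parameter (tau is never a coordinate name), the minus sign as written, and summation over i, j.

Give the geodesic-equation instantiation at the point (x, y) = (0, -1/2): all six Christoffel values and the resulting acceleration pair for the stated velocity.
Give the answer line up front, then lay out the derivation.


Answer: Gamma_xxx = 573/1277, Gamma_xxy = -1078/1277, Gamma_xyy = 304/3831, Gamma_yxx = 441783/20432, Gamma_yxy = -2622/1277, Gamma_yyy = -225/1277; accelerations (d^2x/dtau^2, d^2y/dtau^2) = (-484/3831, -210291/2554)

E = 257/64, F = -1/12, G = 5/18 at the point
E_x = 0, E_y = -103/16, F_x = 11/4, F_y = -1/6, G_x = -1, G_y = -1/9
EG - F^2 = 1277/1152;  g^inv = (1152/1277) * [[5/18, 1/12], [1/12, 257/64]]
first-kind symbols [ij,l] = (1/2)(d_i g_jl + d_j g_il - d_l g_ij): [xx,x] = E_x/2 = 0, [xx,y] = F_x - E_y/2 = 191/32, [xy,x] = E_y/2 = -103/32, [xy,y] = G_x/2 = -1/2, [yy,x] = F_y - G_x/2 = 1/3, [yy,y] = G_y/2 = -1/18
Gamma^x_ij = (G*[ij,x] - F*[ij,y])/(EG - F^2), Gamma^y_ij = (E*[ij,y] - F*[ij,x])/(EG - F^2)
Gamma_xxx = 573/1277, Gamma_xxy = -1078/1277, Gamma_xyy = 304/3831, Gamma_yxx = 441783/20432, Gamma_yxy = -2622/1277, Gamma_yyy = -225/1277
d^2x/dtau^2 = -(Gamma_xxx*(2)^2 + 2*Gamma_xxy*(2)*(1/2) + Gamma_xyy*(1/2)^2) = -484/3831
d^2y/dtau^2 = -(Gamma_yxx*(2)^2 + 2*Gamma_yxy*(2)*(1/2) + Gamma_yyy*(1/2)^2) = -210291/2554


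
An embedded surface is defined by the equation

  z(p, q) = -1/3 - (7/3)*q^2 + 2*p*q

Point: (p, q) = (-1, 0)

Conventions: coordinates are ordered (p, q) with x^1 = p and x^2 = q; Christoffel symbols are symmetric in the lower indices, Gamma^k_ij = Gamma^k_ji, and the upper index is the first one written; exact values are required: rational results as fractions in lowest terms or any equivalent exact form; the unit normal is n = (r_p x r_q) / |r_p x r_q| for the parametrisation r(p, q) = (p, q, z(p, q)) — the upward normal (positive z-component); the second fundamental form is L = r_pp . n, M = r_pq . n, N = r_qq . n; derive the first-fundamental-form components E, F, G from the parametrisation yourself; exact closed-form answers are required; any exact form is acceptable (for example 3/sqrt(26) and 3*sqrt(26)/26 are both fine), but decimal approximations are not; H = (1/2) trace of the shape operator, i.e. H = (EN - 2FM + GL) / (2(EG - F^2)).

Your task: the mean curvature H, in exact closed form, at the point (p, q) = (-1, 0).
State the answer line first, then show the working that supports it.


Answer: H = -7*sqrt(5)/75

z_p = 0, z_q = -2, z_pp = 0, z_pq = 2, z_qq = -14/3
E = 1, F = 0, G = 5; answer radicand W^2 = 5
unnormalised second-form numerators: l = 0, m = 2, n = -14/3; L = l/sqrt(5), and similarly M = m/sqrt(W^2), N = n/sqrt(W^2)
H = (E*n - 2*F*m + G*l) / (2*(EG - F^2)*sqrt(W^2)); E*n - 2*F*m + G*l = -14/3, EG - F^2 = 5, so H = (-7/15)/sqrt(5)


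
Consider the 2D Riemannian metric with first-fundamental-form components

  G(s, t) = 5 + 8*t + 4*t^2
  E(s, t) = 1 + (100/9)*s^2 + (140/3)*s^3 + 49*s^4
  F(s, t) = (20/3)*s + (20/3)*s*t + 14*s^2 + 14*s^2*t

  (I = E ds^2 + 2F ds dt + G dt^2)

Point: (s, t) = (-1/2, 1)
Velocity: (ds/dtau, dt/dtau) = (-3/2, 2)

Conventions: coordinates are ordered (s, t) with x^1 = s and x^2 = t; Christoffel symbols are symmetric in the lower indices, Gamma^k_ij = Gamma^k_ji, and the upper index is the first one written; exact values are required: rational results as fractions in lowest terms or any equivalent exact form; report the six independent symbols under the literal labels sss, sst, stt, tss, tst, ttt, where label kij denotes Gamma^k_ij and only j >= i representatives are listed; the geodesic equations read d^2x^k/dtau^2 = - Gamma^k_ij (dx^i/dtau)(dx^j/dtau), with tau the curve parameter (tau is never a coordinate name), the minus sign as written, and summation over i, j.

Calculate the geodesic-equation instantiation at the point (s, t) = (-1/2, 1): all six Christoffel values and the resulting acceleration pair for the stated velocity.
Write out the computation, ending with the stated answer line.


E = 145/144, F = 1/3, G = 17 at the point
E_s = -11/18, E_t = 0, F_s = -44/3, F_t = 1/6, G_s = 0, G_t = 16
EG - F^2 = 2449/144;  g^inv = (144/2449) * [[17, -1/3], [-1/3, 145/144]]
first-kind symbols [ij,l] = (1/2)(d_i g_jl + d_j g_il - d_l g_ij): [ss,s] = E_s/2 = -11/36, [ss,t] = F_s - E_t/2 = -44/3, [st,s] = E_t/2 = 0, [st,t] = G_s/2 = 0, [tt,s] = F_t - G_s/2 = 1/6, [tt,t] = G_t/2 = 8
Gamma^s_ij = (G*[ij,s] - F*[ij,t])/(EG - F^2), Gamma^t_ij = (E*[ij,t] - F*[ij,s])/(EG - F^2)
Gamma_sss = -44/2449, Gamma_sst = 0, Gamma_stt = 24/2449, Gamma_tss = -2112/2449, Gamma_tst = 0, Gamma_ttt = 1152/2449
d^2s/dtau^2 = -(Gamma_sss*(-3/2)^2 + 2*Gamma_sst*(-3/2)*(2) + Gamma_stt*(2)^2) = 3/2449
d^2t/dtau^2 = -(Gamma_tss*(-3/2)^2 + 2*Gamma_tst*(-3/2)*(2) + Gamma_ttt*(2)^2) = 144/2449

Answer: Gamma_sss = -44/2449, Gamma_sst = 0, Gamma_stt = 24/2449, Gamma_tss = -2112/2449, Gamma_tst = 0, Gamma_ttt = 1152/2449; accelerations (d^2s/dtau^2, d^2t/dtau^2) = (3/2449, 144/2449)


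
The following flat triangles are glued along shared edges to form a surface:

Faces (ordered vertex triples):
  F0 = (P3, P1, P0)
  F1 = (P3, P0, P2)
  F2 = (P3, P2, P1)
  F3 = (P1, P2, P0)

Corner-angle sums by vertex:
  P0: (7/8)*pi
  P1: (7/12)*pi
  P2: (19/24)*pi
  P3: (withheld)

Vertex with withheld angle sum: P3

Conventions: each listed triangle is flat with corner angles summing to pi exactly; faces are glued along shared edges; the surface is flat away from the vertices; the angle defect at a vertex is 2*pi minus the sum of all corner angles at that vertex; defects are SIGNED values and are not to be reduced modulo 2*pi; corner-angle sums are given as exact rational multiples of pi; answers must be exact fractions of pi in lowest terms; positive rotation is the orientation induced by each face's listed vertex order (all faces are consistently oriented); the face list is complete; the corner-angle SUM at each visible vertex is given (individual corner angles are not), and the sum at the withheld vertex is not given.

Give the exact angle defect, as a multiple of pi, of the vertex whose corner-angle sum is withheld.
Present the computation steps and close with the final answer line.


V = 4, E = 6, F = 4; chi = V - E + F = 2
Gauss-Bonnet: total defect = 2*pi*chi = 4*pi; visible defects sum to (15/4)*pi

Answer: defect(P3) = pi/4


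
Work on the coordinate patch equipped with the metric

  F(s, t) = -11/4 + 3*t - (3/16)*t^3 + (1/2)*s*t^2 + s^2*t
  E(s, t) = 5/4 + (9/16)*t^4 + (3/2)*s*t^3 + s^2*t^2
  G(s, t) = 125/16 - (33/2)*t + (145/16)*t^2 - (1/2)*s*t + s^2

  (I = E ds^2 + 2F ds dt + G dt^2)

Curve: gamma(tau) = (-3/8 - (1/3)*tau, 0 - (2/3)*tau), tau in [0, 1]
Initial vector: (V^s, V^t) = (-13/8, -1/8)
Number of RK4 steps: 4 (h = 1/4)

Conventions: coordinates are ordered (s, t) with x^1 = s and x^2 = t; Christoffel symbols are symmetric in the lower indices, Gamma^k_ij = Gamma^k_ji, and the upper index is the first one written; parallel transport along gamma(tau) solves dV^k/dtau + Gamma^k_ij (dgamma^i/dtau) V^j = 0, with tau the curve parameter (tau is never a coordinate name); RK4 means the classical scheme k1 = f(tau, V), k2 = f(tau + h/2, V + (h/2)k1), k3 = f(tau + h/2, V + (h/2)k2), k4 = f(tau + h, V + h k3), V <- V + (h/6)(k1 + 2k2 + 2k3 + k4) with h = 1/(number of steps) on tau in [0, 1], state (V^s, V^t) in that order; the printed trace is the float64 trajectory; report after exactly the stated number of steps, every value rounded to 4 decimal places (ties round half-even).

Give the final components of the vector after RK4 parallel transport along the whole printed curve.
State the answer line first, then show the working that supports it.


Answer: V^s = -0.7246, V^t = 0.1258

gamma'(tau) = (-1/3, -2/3); f(tau, V)^k = -Gamma^k_ij(gamma(tau)) gamma'^i(tau) V^j; h = 1/4; intermediate values shown to 6 dp
curve data and Christoffel symbols at the stage parameters:
  tau = 0.000000: gamma = (-0.375000, 0.000000), gamma' = (-0.333333, -0.666667); Gamma_sss = 0.000000, Gamma_sst = -0.433498, Gamma_stt = 2.324815, Gamma_tss = 0.000000, Gamma_tst = -0.197044, Gamma_ttt = -0.221675
  tau = 0.125000: gamma = (-0.416667, -0.083333), gamma' = (-0.333333, -0.666667); Gamma_sss = 0.094774, Gamma_sst = -0.521686, Gamma_stt = 2.622104, Gamma_tss = 0.040436, Gamma_tst = -0.209334, Gamma_ttt = -0.105594
  tau = 0.250000: gamma = (-0.458333, -0.166667), gamma' = (-0.333333, -0.666667); Gamma_sss = 0.198405, Gamma_sst = -0.707076, Gamma_stt = 2.915086, Gamma_tss = 0.080864, Gamma_tst = -0.249707, Gamma_ttt = -0.004890
  tau = 0.375000: gamma = (-0.500000, -0.250000), gamma' = (-0.333333, -0.666667); Gamma_sss = 0.288638, Gamma_sst = -1.004531, Gamma_stt = 3.121438, Gamma_tss = 0.115320, Gamma_tst = -0.317451, Gamma_ttt = 0.060602
  tau = 0.500000: gamma = (-0.541667, -0.333333), gamma' = (-0.333333, -0.666667); Gamma_sss = 0.334789, Gamma_sst = -1.379384, Gamma_stt = 3.132492, Gamma_tss = 0.136856, Gamma_tst = -0.399231, Gamma_ttt = 0.068190
  tau = 0.625000: gamma = (-0.583333, -0.416667), gamma' = (-0.333333, -0.666667); Gamma_sss = 0.315846, Gamma_sst = -1.736726, Gamma_stt = 2.888685, Gamma_tss = 0.142225, Gamma_tst = -0.469471, Gamma_ttt = 0.011602
  tau = 0.750000: gamma = (-0.625000, -0.500000), gamma' = (-0.333333, -0.666667); Gamma_sss = 0.240741, Gamma_sst = -1.976852, Gamma_stt = 2.449074, Gamma_tss = 0.135802, Gamma_tst = -0.506173, Gamma_ttt = -0.086420
  tau = 0.875000: gamma = (-0.666667, -0.583333), gamma' = (-0.333333, -0.666667); Gamma_sss = 0.141158, Gamma_sst = -2.066514, Gamma_stt = 1.947994, Gamma_tss = 0.126303, Gamma_tst = -0.506151, Gamma_ttt = -0.190183
  tau = 1.000000: gamma = (-0.708333, -0.666667), gamma' = (-0.333333, -0.666667); Gamma_sss = 0.045896, Gamma_sst = -2.038309, Gamma_stt = 1.493574, Gamma_tss = 0.120353, Gamma_tst = -0.480961, Gamma_ttt = -0.275618
step 0: V^s = -1.6250, V^t = -0.1250
step 1: k1 = (0.293950, 0.240148), k2 = (0.352688, 0.213557), k3 = (0.345134, 0.213097), k4 = (0.501077, 0.220880); V <- V + (h/6)(k1 + 2k2 + 2k3 + k4): V^s = -1.5337, V^t = -0.0702
step 2: k1 = (0.501597, 0.220054), k2 = (0.768984, 0.257567), k3 = (0.758004, 0.251471), k4 = (1.074122, 0.297094); V <- V + (h/6)(k1 + 2k2 + 2k3 + k4): V^s = -1.3408, V^t = -0.0063
step 3: k1 = (1.073164, 0.296247), k2 = (1.311499, 0.315883), k3 = (1.283448, 0.307606), k4 = (1.331133, 0.282025); V <- V + (h/6)(k1 + 2k2 + 2k3 + k4): V^s = -1.0244, V^t = 0.0698
step 4: k1 = (1.335798, 0.283514), k2 = (1.205069, 0.222130), k3 = (1.222133, 0.229224), k4 = (1.006038, 0.157930); V <- V + (h/6)(k1 + 2k2 + 2k3 + k4): V^s = -0.7246, V^t = 0.1258


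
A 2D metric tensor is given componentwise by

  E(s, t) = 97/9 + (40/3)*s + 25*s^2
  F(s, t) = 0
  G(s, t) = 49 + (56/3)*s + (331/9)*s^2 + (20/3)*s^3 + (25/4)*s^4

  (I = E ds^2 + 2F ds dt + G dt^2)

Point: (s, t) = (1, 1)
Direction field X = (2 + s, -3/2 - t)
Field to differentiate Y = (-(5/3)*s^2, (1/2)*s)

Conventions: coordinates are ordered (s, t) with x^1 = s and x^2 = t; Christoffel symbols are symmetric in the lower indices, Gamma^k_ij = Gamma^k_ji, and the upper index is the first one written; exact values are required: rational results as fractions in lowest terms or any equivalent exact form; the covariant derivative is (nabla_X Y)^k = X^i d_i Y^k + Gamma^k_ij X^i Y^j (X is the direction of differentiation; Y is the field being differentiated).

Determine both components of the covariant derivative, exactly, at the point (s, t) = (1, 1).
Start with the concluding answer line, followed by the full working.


Answer: (nabla_X Y)^s = -40585/3536, (nabla_X Y)^t = 1877/390

E = 442/9, F = 0, G = 4225/36 at the point
E_s = 190/3, E_t = 0, F_s = 0, F_t = 0, G_s = 1235/9, G_t = 0
EG - F^2 = 933725/162;  g^inv = (162/933725) * [[4225/36, 0], [0, 442/9]]
first-kind symbols [ij,l] = (1/2)(d_i g_jl + d_j g_il - d_l g_ij): [ss,s] = E_s/2 = 95/3, [ss,t] = F_s - E_t/2 = 0, [st,s] = E_t/2 = 0, [st,t] = G_s/2 = 1235/18, [tt,s] = F_t - G_s/2 = -1235/18, [tt,t] = G_t/2 = 0
Gamma^s_ij = (G*[ij,s] - F*[ij,t])/(EG - F^2), Gamma^t_ij = (E*[ij,t] - F*[ij,s])/(EG - F^2)
Gamma_sss = 285/442, Gamma_sst = 0, Gamma_stt = -95/68, Gamma_tss = 0, Gamma_tst = 38/65, Gamma_ttt = 0
X = (3, -5/2), Y = (-5/3, 1/2) at the point


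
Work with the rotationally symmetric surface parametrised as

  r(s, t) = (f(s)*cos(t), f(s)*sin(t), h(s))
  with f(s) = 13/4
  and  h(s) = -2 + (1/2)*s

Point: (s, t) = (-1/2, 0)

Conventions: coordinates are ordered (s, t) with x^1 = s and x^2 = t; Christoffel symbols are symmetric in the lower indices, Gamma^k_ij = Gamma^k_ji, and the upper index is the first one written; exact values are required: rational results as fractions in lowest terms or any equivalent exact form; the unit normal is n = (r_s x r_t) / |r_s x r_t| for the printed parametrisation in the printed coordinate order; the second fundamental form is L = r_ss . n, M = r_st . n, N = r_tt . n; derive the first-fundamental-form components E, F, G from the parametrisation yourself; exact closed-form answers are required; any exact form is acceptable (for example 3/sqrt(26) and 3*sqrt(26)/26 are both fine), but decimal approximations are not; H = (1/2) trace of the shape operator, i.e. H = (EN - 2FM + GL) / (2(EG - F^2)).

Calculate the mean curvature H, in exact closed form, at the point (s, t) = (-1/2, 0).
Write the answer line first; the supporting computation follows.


Answer: H = 2/13

f = 13/4, f' = 0, f'' = 0, h' = 1/2, h'' = 0
E = 1/4, F = 0, G = 169/16; answer radicand W^2 = 1/4
unnormalised second-form numerators: l = 0, m = 0, n = 13/8; L = l/sqrt(1/4), and similarly M = m/sqrt(W^2), N = n/sqrt(W^2)
H = (E*n - 2*F*m + G*l) / (2*(EG - F^2)*sqrt(W^2)); E*n - 2*F*m + G*l = 13/32, EG - F^2 = 169/64, so H = (1/13)/sqrt(1/4)


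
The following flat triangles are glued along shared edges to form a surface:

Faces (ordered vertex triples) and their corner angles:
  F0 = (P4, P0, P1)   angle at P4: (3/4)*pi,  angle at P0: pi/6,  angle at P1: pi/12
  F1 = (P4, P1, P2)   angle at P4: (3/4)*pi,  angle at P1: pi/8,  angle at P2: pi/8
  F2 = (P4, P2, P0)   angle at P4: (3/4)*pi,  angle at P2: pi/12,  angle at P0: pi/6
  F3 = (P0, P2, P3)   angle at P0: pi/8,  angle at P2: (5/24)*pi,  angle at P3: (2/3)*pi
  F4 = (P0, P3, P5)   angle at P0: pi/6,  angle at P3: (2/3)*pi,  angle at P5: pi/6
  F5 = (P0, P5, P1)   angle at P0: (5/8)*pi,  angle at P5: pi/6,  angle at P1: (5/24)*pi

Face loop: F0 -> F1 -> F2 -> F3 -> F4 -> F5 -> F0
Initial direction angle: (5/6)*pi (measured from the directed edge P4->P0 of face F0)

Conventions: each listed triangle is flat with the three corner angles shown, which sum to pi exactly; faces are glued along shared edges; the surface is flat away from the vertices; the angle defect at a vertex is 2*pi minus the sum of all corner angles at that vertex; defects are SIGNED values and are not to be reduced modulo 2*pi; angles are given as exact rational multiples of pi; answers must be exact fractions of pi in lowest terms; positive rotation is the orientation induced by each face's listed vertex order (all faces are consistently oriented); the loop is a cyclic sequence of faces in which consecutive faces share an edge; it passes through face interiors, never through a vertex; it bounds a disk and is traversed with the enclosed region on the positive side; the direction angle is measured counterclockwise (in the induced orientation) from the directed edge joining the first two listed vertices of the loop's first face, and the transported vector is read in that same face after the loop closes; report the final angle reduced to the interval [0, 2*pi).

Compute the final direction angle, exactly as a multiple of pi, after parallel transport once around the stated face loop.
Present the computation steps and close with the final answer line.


enclosed vertex P0: corner angles sum to (5/4)*pi, defect = 2*pi - (5/4)*pi = (3/4)*pi
enclosed vertex P4: corner angles sum to (9/4)*pi, defect = 2*pi - (9/4)*pi = -pi/4
summing the enclosed defects onto the initial angle, mod 2*pi in the induced orientation:
final angle = (5/6)*pi + pi/2 = (4/3)*pi (mod 2*pi)

Answer: final direction angle = (4/3)*pi


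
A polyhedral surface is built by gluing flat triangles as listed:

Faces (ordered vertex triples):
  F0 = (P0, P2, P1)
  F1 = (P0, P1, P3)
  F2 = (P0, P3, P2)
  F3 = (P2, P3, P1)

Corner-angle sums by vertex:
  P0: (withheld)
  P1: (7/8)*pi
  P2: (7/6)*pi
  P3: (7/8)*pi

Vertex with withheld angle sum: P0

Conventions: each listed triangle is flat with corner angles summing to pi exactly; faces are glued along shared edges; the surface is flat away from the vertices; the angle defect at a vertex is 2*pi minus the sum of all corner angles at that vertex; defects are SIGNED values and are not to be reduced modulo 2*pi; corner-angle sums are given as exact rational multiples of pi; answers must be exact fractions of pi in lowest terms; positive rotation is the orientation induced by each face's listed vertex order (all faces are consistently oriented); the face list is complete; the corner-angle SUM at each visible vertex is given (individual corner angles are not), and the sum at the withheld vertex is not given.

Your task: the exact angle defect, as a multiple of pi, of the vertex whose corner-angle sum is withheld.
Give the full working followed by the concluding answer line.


V = 4, E = 6, F = 4; chi = V - E + F = 2
Gauss-Bonnet: total defect = 2*pi*chi = 4*pi; visible defects sum to (37/12)*pi

Answer: defect(P0) = (11/12)*pi
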